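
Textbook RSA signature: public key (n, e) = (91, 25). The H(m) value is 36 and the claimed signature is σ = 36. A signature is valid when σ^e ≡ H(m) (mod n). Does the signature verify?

verifies

σ^2 ≡ 36^2 = 1296 ≡ 22
σ^4 ≡ 22^2 = 484 ≡ 29
σ^8 ≡ 29^2 = 841 ≡ 22
σ^16 ≡ 22^2 = 484 ≡ 29
25 = 16 + 8 + 1, so σ^25 ≡ 29·22·36 ≡ 36 (mod 91)
36 = H(m), so the signature checks out.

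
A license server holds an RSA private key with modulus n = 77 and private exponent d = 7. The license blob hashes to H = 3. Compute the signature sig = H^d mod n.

H^7 mod 77 = 31

31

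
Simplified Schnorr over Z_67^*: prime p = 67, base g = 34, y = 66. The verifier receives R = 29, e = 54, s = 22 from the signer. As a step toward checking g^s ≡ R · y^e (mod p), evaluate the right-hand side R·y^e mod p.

29

66^54 mod 67 = 1
R · y^e ≡ 29·1 = 29 ≡ 29 (mod 67)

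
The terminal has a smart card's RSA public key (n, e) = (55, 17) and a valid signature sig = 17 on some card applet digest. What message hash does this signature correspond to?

52

sig^2 ≡ 17^2 = 289 ≡ 14
sig^4 ≡ 14^2 = 196 ≡ 31
sig^8 ≡ 31^2 = 961 ≡ 26
sig^16 ≡ 26^2 = 676 ≡ 16
17 = 16 + 1, so sig^17 ≡ 16·17 ≡ 52 (mod 55)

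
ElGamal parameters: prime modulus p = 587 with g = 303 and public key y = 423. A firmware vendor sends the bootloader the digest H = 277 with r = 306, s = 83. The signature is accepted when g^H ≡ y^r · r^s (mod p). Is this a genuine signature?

Left side g^H mod p:
303^2 = 91809 ≡ 237
303^4 ≡ 237^2 = 56169 ≡ 404
303^8 ≡ 404^2 = 163216 ≡ 30
303^16 ≡ 30^2 = 900 ≡ 313
303^32 ≡ 313^2 = 97969 ≡ 527
303^64 ≡ 527^2 = 277729 ≡ 78
303^128 ≡ 78^2 = 6084 ≡ 214
303^256 ≡ 214^2 = 45796 ≡ 10
277 = 256 + 16 + 4 + 1, so 303^277 ≡ 10·313·404·303 ≡ 572 (mod 587)
Right side y^r · r^s mod p:
423^2 = 178929 ≡ 481
423^4 ≡ 481^2 = 231361 ≡ 83
423^8 ≡ 83^2 = 6889 ≡ 432
423^16 ≡ 432^2 = 186624 ≡ 545
423^32 ≡ 545^2 = 297025 ≡ 3
423^64 ≡ 3^2 = 9
423^128 ≡ 9^2 = 81
423^256 ≡ 81^2 = 6561 ≡ 104
306 = 256 + 32 + 16 + 2, so 423^306 ≡ 104·3·545·481 ≡ 182 (mod 587)
306^2 = 93636 ≡ 303
306^4 ≡ 303^2 = 91809 ≡ 237
306^8 ≡ 237^2 = 56169 ≡ 404
306^16 ≡ 404^2 = 163216 ≡ 30
306^32 ≡ 30^2 = 900 ≡ 313
306^64 ≡ 313^2 = 97969 ≡ 527
83 = 64 + 16 + 2 + 1, so 306^83 ≡ 527·30·303·306 ≡ 505 (mod 587)
182·505 = 91910 ≡ 338 (mod 587)
572 ≠ 338, so verification fails.

forged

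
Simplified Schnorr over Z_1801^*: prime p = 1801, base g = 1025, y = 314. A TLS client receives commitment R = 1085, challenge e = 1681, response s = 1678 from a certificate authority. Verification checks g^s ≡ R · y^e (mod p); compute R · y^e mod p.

Squares mod 1801: 314^1≡314, 314^2≡1342, 314^4≡1765, 314^8≡1296, 314^16≡1084, 314^32≡804, 314^64≡1658, 314^128≡638, 314^256≡18, 314^512≡324, 314^1024≡518
1681 = 1024 + 512 + 128 + 16 + 1, so 314^1681 ≡ 518·324·638·1084·314 ≡ 1496 (mod 1801)
R · y^e ≡ 1085·1496 = 1623160 ≡ 459 (mod 1801)

459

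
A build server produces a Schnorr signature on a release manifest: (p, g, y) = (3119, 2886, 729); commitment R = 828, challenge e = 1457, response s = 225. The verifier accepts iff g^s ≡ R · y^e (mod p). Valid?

no

g^s mod p:
2886^2 = 8328996 ≡ 1266
2886^4 ≡ 1266^2 = 1602756 ≡ 2709
2886^8 ≡ 2709^2 = 7338681 ≡ 2793
2886^16 ≡ 2793^2 = 7800849 ≡ 230
2886^32 ≡ 230^2 = 52900 ≡ 2996
2886^64 ≡ 2996^2 = 8976016 ≡ 2653
2886^128 ≡ 2653^2 = 7038409 ≡ 1945
225 = 128 + 64 + 32 + 1, so 2886^225 ≡ 1945·2653·2996·2886 ≡ 1089 (mod 3119)
R · y^e mod p:
729^2 = 531441 ≡ 1211
729^4 ≡ 1211^2 = 1466521 ≡ 591
729^8 ≡ 591^2 = 349281 ≡ 3072
729^16 ≡ 3072^2 = 9437184 ≡ 2209
729^32 ≡ 2209^2 = 4879681 ≡ 1565
729^64 ≡ 1565^2 = 2449225 ≡ 810
729^128 ≡ 810^2 = 656100 ≡ 1110
729^256 ≡ 1110^2 = 1232100 ≡ 95
729^512 ≡ 95^2 = 9025 ≡ 2787
729^1024 ≡ 2787^2 = 7767369 ≡ 1059
1457 = 1024 + 256 + 128 + 32 + 16 + 1, so 729^1457 ≡ 1059·95·1110·1565·2209·729 ≡ 2518 (mod 3119)
828·2518 = 2084904 ≡ 1412 (mod 3119)
1089 ≠ 1412; the check fails.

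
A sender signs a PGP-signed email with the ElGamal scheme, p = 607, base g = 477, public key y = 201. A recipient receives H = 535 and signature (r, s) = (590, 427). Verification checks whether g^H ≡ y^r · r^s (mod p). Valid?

no

Left side g^H mod p:
Squares mod 607: 477^1≡477, 477^2≡511, 477^4≡111, 477^8≡181, 477^16≡590, 477^32≡289, 477^64≡362, 477^128≡539, 477^256≡375, 477^512≡408
535 = 512 + 16 + 4 + 2 + 1, so 477^535 ≡ 408·590·111·511·477 ≡ 468 (mod 607)
Right side y^r · r^s mod p:
Squares mod 607: 201^1≡201, 201^2≡339, 201^4≡198, 201^8≡356, 201^16≡480, 201^32≡347, 201^64≡223, 201^128≡562, 201^256≡204, 201^512≡340
590 = 512 + 64 + 8 + 4 + 2, so 201^590 ≡ 340·223·356·198·339 ≡ 325 (mod 607)
Squares mod 607: 590^1≡590, 590^2≡289, 590^4≡362, 590^8≡539, 590^16≡375, 590^32≡408, 590^64≡146, 590^128≡71, 590^256≡185
427 = 256 + 128 + 32 + 8 + 2 + 1, so 590^427 ≡ 185·71·408·539·289·590 ≡ 354 (mod 607)
325·354 = 115050 ≡ 327 (mod 607)
468 ≠ 327, so verification fails.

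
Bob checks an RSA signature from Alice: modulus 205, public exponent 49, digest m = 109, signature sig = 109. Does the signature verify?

verifies

sig^2 ≡ 109^2 = 11881 ≡ 196
sig^4 ≡ 196^2 = 38416 ≡ 81
sig^8 ≡ 81^2 = 6561 ≡ 1
sig^16 ≡ 1^2 = 1
sig^32 ≡ 1^2 = 1
49 = 32 + 16 + 1, so sig^49 ≡ 1·1·109 ≡ 109 (mod 205)
109 = m, so the signature checks out.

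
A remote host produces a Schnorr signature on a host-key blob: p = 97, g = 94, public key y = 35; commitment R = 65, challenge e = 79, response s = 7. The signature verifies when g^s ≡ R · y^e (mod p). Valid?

g^s mod p:
Squares mod 97: 94^1≡94, 94^2≡9, 94^4≡81
7 = 4 + 2 + 1, so 94^7 ≡ 81·9·94 ≡ 44 (mod 97)
R · y^e mod p:
Squares mod 97: 35^1≡35, 35^2≡61, 35^4≡35, 35^8≡61, 35^16≡35, 35^32≡61, 35^64≡35
79 = 64 + 8 + 4 + 2 + 1, so 35^79 ≡ 35·61·35·61·35 ≡ 35 (mod 97)
65·35 = 2275 ≡ 44 (mod 97)
44 ≡ 44 (mod 97); signature holds.

yes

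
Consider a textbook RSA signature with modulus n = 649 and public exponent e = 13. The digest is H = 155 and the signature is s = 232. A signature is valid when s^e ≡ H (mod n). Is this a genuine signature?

genuine

Squares mod 649: s^1≡232, s^2≡606, s^4≡551, s^8≡518
13 = 8 + 4 + 1, so s^13 ≡ 518·551·232 ≡ 155 (mod 649)
Since 155 equals the digest 155, verification succeeds.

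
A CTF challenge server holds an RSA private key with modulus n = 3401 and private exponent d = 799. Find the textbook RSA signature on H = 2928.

H^2 ≡ 2928^2 = 8573184 ≡ 2664
H^4 ≡ 2664^2 = 7096896 ≡ 2410
H^8 ≡ 2410^2 = 5808100 ≡ 2593
H^16 ≡ 2593^2 = 6723649 ≡ 3273
H^32 ≡ 3273^2 = 10712529 ≡ 2780
H^64 ≡ 2780^2 = 7728400 ≡ 1328
H^128 ≡ 1328^2 = 1763584 ≡ 1866
H^256 ≡ 1866^2 = 3481956 ≡ 2733
H^512 ≡ 2733^2 = 7469289 ≡ 693
799 = 512 + 256 + 16 + 8 + 4 + 2 + 1, so H^799 ≡ 693·2733·3273·2593·2410·2664·2928 ≡ 375 (mod 3401)

375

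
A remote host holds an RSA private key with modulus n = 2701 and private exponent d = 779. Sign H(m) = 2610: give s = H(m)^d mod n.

Squares mod 2701: (H(m))^1≡2610, (H(m))^2≡178, (H(m))^4≡1973, (H(m))^8≡588, (H(m))^16≡16, (H(m))^32≡256, (H(m))^64≡712, (H(m))^128≡1857, (H(m))^256≡1973, (H(m))^512≡588
779 = 512 + 256 + 8 + 2 + 1, so (H(m))^779 ≡ 588·1973·588·178·2610 ≡ 1351 (mod 2701)

1351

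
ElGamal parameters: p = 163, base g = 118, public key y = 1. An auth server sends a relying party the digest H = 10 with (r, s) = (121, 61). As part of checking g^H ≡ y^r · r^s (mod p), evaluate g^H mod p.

118^10 mod 163 = 57

57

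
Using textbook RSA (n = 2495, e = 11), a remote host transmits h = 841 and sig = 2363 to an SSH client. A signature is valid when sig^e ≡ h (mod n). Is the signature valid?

invalid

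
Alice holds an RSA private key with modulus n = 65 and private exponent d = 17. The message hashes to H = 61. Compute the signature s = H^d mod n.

H^2 ≡ 61^2 = 3721 ≡ 16
H^4 ≡ 16^2 = 256 ≡ 61
H^8 ≡ 61^2 = 3721 ≡ 16
H^16 ≡ 16^2 = 256 ≡ 61
17 = 16 + 1, so H^17 ≡ 61·61 ≡ 16 (mod 65)

16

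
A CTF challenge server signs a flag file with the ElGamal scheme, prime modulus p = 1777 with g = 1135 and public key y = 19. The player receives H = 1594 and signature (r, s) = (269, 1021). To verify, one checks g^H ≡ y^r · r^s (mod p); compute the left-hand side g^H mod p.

1363

1135^2 = 1288225 ≡ 1677
1135^4 ≡ 1677^2 = 2812329 ≡ 1115
1135^8 ≡ 1115^2 = 1243225 ≡ 1102
1135^16 ≡ 1102^2 = 1214404 ≡ 713
1135^32 ≡ 713^2 = 508369 ≡ 147
1135^64 ≡ 147^2 = 21609 ≡ 285
1135^128 ≡ 285^2 = 81225 ≡ 1260
1135^256 ≡ 1260^2 = 1587600 ≡ 739
1135^512 ≡ 739^2 = 546121 ≡ 582
1135^1024 ≡ 582^2 = 338724 ≡ 1094
1594 = 1024 + 512 + 32 + 16 + 8 + 2, so 1135^1594 ≡ 1094·582·147·713·1102·1677 ≡ 1363 (mod 1777)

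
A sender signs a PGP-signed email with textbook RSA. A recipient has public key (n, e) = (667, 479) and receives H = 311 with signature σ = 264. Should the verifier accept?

reject

σ^2 ≡ 264^2 = 69696 ≡ 328
σ^4 ≡ 328^2 = 107584 ≡ 197
σ^8 ≡ 197^2 = 38809 ≡ 123
σ^16 ≡ 123^2 = 15129 ≡ 455
σ^32 ≡ 455^2 = 207025 ≡ 255
σ^64 ≡ 255^2 = 65025 ≡ 326
σ^128 ≡ 326^2 = 106276 ≡ 223
σ^256 ≡ 223^2 = 49729 ≡ 371
479 = 256 + 128 + 64 + 16 + 8 + 4 + 2 + 1, so σ^479 ≡ 371·223·326·455·123·197·328·264 ≡ 520 (mod 667)
The recovered value 520 does not match the digest 311.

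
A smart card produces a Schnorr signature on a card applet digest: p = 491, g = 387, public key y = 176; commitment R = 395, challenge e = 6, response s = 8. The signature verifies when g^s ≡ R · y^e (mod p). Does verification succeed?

fails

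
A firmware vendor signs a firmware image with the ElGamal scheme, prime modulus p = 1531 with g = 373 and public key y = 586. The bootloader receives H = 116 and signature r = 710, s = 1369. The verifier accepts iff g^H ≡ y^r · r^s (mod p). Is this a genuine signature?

Left side g^H mod p:
Squares mod 1531: 373^1≡373, 373^2≡1339, 373^4≡120, 373^8≡621, 373^16≡1360, 373^32≡152, 373^64≡139
116 = 64 + 32 + 16 + 4, so 373^116 ≡ 139·152·1360·120 ≡ 489 (mod 1531)
Right side y^r · r^s mod p:
Squares mod 1531: 586^1≡586, 586^2≡452, 586^4≡681, 586^8≡1399, 586^16≡583, 586^32≡7, 586^64≡49, 586^128≡870, 586^256≡586, 586^512≡452
710 = 512 + 128 + 64 + 4 + 2, so 586^710 ≡ 452·870·49·681·452 ≡ 796 (mod 1531)
Squares mod 1531: 710^1≡710, 710^2≡401, 710^4≡46, 710^8≡585, 710^16≡812, 710^32≡1014, 710^64≡895, 710^128≡312, 710^256≡891, 710^512≡823, 710^1024≡627
1369 = 1024 + 256 + 64 + 16 + 8 + 1, so 710^1369 ≡ 627·891·895·812·585·710 ≡ 707 (mod 1531)
796·707 = 562772 ≡ 895 (mod 1531)
489 ≠ 895, so verification fails.

forged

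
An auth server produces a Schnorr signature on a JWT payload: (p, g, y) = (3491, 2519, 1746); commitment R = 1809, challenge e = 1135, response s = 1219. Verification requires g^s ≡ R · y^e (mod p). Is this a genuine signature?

forged

g^s mod p:
2519^1219 mod 3491 = 2173
R · y^e mod p:
1746^1135 mod 3491 = 1990
1809·1990 = 3599910 ≡ 689 (mod 3491)
2173 ≠ 689; the check fails.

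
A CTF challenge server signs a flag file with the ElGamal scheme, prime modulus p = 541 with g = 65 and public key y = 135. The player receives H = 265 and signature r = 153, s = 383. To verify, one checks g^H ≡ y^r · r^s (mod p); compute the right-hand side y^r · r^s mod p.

168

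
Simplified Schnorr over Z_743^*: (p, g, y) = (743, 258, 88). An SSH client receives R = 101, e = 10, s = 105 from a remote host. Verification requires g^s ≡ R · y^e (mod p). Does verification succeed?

g^s mod p:
Squares mod 743: 258^1≡258, 258^2≡437, 258^4≡18, 258^8≡324, 258^16≡213, 258^32≡46, 258^64≡630
105 = 64 + 32 + 8 + 1, so 258^105 ≡ 630·46·324·258 ≡ 385 (mod 743)
R · y^e mod p:
Squares mod 743: 88^1≡88, 88^2≡314, 88^4≡520, 88^8≡691
10 = 8 + 2, so 88^10 ≡ 691·314 ≡ 18 (mod 743)
101·18 = 1818 ≡ 332 (mod 743)
385 ≠ 332; the check fails.

fails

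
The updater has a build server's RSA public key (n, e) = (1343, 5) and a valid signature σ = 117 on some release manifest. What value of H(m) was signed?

1328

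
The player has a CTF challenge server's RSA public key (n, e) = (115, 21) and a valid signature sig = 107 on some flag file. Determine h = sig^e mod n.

sig^2 ≡ 107^2 = 11449 ≡ 64
sig^4 ≡ 64^2 = 4096 ≡ 71
sig^8 ≡ 71^2 = 5041 ≡ 96
sig^16 ≡ 96^2 = 9216 ≡ 16
21 = 16 + 4 + 1, so sig^21 ≡ 16·71·107 ≡ 112 (mod 115)

112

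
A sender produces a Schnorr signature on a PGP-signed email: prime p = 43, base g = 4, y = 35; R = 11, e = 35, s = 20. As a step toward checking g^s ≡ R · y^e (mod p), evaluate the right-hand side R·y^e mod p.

11

35^35 mod 43 = 1
R · y^e ≡ 11·1 = 11 ≡ 11 (mod 43)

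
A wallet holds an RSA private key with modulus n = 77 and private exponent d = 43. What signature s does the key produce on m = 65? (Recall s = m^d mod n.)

m^43 mod 77 = 65

65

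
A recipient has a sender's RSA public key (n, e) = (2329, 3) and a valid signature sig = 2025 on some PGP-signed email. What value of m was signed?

263

sig^2 ≡ 2025^2 = 4100625 ≡ 1585
3 = 2 + 1, so sig^3 ≡ 1585·2025 ≡ 263 (mod 2329)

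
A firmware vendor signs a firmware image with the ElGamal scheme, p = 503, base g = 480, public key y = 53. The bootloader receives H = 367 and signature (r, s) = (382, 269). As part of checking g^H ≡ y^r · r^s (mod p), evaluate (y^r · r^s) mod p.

326

53^2 = 2809 ≡ 294
53^4 ≡ 294^2 = 86436 ≡ 423
53^8 ≡ 423^2 = 178929 ≡ 364
53^16 ≡ 364^2 = 132496 ≡ 207
53^32 ≡ 207^2 = 42849 ≡ 94
53^64 ≡ 94^2 = 8836 ≡ 285
53^128 ≡ 285^2 = 81225 ≡ 242
53^256 ≡ 242^2 = 58564 ≡ 216
382 = 256 + 64 + 32 + 16 + 8 + 4 + 2, so 53^382 ≡ 216·285·94·207·364·423·294 ≡ 147 (mod 503)
382^2 = 145924 ≡ 54
382^4 ≡ 54^2 = 2916 ≡ 401
382^8 ≡ 401^2 = 160801 ≡ 344
382^16 ≡ 344^2 = 118336 ≡ 131
382^32 ≡ 131^2 = 17161 ≡ 59
382^64 ≡ 59^2 = 3481 ≡ 463
382^128 ≡ 463^2 = 214369 ≡ 91
382^256 ≡ 91^2 = 8281 ≡ 233
269 = 256 + 8 + 4 + 1, so 382^269 ≡ 233·344·401·382 ≡ 471 (mod 503)
y^r · r^s ≡ 147·471 = 69237 ≡ 326 (mod 503)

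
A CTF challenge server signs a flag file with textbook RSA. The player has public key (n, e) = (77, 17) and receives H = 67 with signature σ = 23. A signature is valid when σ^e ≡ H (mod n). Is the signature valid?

Squares mod 77: σ^1≡23, σ^2≡67, σ^4≡23, σ^8≡67, σ^16≡23
17 = 16 + 1, so σ^17 ≡ 23·23 ≡ 67 (mod 77)
Since 67 equals the digest 67, verification succeeds.

valid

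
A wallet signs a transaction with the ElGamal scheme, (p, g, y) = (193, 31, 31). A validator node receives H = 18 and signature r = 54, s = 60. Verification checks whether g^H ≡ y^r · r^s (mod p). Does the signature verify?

does not verify

Left side g^H mod p:
31^2 = 961 ≡ 189
31^4 ≡ 189^2 = 35721 ≡ 16
31^8 ≡ 16^2 = 256 ≡ 63
31^16 ≡ 63^2 = 3969 ≡ 109
18 = 16 + 2, so 31^18 ≡ 109·189 ≡ 143 (mod 193)
Right side y^r · r^s mod p:
31^2 = 961 ≡ 189
31^4 ≡ 189^2 = 35721 ≡ 16
31^8 ≡ 16^2 = 256 ≡ 63
31^16 ≡ 63^2 = 3969 ≡ 109
31^32 ≡ 109^2 = 11881 ≡ 108
54 = 32 + 16 + 4 + 2, so 31^54 ≡ 108·109·16·189 ≡ 64 (mod 193)
54^2 = 2916 ≡ 21
54^4 ≡ 21^2 = 441 ≡ 55
54^8 ≡ 55^2 = 3025 ≡ 130
54^16 ≡ 130^2 = 16900 ≡ 109
54^32 ≡ 109^2 = 11881 ≡ 108
60 = 32 + 16 + 8 + 4, so 54^60 ≡ 108·109·130·55 ≡ 184 (mod 193)
64·184 = 11776 ≡ 3 (mod 193)
143 ≠ 3, so verification fails.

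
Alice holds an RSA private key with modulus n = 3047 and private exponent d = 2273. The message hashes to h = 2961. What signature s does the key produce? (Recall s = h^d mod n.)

Squares mod 3047: h^1≡2961, h^2≡1302, h^4≡1072, h^8≡465, h^16≡2935, h^32≡356, h^64≡1809, h^128≡3, h^256≡9, h^512≡81, h^1024≡467, h^2048≡1752
2273 = 2048 + 128 + 64 + 32 + 1, so h^2273 ≡ 1752·3·1809·356·2961 ≡ 2593 (mod 3047)

2593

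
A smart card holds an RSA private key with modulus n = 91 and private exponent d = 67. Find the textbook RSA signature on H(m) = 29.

29

(H(m))^67 mod 91 = 29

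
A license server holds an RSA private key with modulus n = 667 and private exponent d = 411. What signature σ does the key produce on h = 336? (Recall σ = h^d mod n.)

592

Squares mod 667: h^1≡336, h^2≡173, h^4≡581, h^8≡59, h^16≡146, h^32≡639, h^64≡117, h^128≡349, h^256≡407
411 = 256 + 128 + 16 + 8 + 2 + 1, so h^411 ≡ 407·349·146·59·173·336 ≡ 592 (mod 667)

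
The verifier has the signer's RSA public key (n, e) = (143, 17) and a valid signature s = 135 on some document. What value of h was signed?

31

Squares mod 143: s^1≡135, s^2≡64, s^4≡92, s^8≡27, s^16≡14
17 = 16 + 1, so s^17 ≡ 14·135 ≡ 31 (mod 143)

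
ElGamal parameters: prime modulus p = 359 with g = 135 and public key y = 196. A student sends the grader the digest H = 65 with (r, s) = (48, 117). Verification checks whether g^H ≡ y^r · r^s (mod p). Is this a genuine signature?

Left side g^H mod p:
135^2 = 18225 ≡ 275
135^4 ≡ 275^2 = 75625 ≡ 235
135^8 ≡ 235^2 = 55225 ≡ 298
135^16 ≡ 298^2 = 88804 ≡ 131
135^32 ≡ 131^2 = 17161 ≡ 288
135^64 ≡ 288^2 = 82944 ≡ 15
65 = 64 + 1, so 135^65 ≡ 15·135 ≡ 230 (mod 359)
Right side y^r · r^s mod p:
196^2 = 38416 ≡ 3
196^4 ≡ 3^2 = 9
196^8 ≡ 9^2 = 81
196^16 ≡ 81^2 = 6561 ≡ 99
196^32 ≡ 99^2 = 9801 ≡ 108
48 = 32 + 16, so 196^48 ≡ 108·99 ≡ 281 (mod 359)
48^2 = 2304 ≡ 150
48^4 ≡ 150^2 = 22500 ≡ 242
48^8 ≡ 242^2 = 58564 ≡ 47
48^16 ≡ 47^2 = 2209 ≡ 55
48^32 ≡ 55^2 = 3025 ≡ 153
48^64 ≡ 153^2 = 23409 ≡ 74
117 = 64 + 32 + 16 + 4 + 1, so 48^117 ≡ 74·153·55·242·48 ≡ 264 (mod 359)
281·264 = 74184 ≡ 230 (mod 359)
230 ≡ 230 (mod 359), so the signature is genuine.

genuine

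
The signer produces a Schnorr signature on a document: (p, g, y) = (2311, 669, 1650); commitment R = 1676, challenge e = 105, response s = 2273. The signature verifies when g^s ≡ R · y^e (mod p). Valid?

yes

g^s mod p:
669^2 = 447561 ≡ 1538
669^4 ≡ 1538^2 = 2365444 ≡ 1291
669^8 ≡ 1291^2 = 1666681 ≡ 450
669^16 ≡ 450^2 = 202500 ≡ 1443
669^32 ≡ 1443^2 = 2082249 ≡ 38
669^64 ≡ 38^2 = 1444
669^128 ≡ 1444^2 = 2085136 ≡ 614
669^256 ≡ 614^2 = 376996 ≡ 303
669^512 ≡ 303^2 = 91809 ≡ 1680
669^1024 ≡ 1680^2 = 2822400 ≡ 669
669^2048 ≡ 669^2 = 447561 ≡ 1538
2273 = 2048 + 128 + 64 + 32 + 1, so 669^2273 ≡ 1538·614·1444·38·669 ≡ 614 (mod 2311)
R · y^e mod p:
1650^2 = 2722500 ≡ 142
1650^4 ≡ 142^2 = 20164 ≡ 1676
1650^8 ≡ 1676^2 = 2808976 ≡ 1111
1650^16 ≡ 1111^2 = 1234321 ≡ 247
1650^32 ≡ 247^2 = 61009 ≡ 923
1650^64 ≡ 923^2 = 851929 ≡ 1481
105 = 64 + 32 + 8 + 1, so 1650^105 ≡ 1481·923·1111·1650 ≡ 2270 (mod 2311)
1676·2270 = 3804520 ≡ 614 (mod 2311)
614 ≡ 614 (mod 2311); signature holds.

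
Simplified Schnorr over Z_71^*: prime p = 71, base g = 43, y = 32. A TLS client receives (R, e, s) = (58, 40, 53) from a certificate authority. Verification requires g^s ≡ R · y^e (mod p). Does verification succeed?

g^s mod p:
43^2 = 1849 ≡ 3
43^4 ≡ 3^2 = 9
43^8 ≡ 9^2 = 81 ≡ 10
43^16 ≡ 10^2 = 100 ≡ 29
43^32 ≡ 29^2 = 841 ≡ 60
53 = 32 + 16 + 4 + 1, so 43^53 ≡ 60·29·9·43 ≡ 16 (mod 71)
R · y^e mod p:
32^2 = 1024 ≡ 30
32^4 ≡ 30^2 = 900 ≡ 48
32^8 ≡ 48^2 = 2304 ≡ 32
32^16 ≡ 32^2 = 1024 ≡ 30
32^32 ≡ 30^2 = 900 ≡ 48
40 = 32 + 8, so 32^40 ≡ 48·32 ≡ 45 (mod 71)
58·45 = 2610 ≡ 54 (mod 71)
16 ≠ 54; the check fails.

fails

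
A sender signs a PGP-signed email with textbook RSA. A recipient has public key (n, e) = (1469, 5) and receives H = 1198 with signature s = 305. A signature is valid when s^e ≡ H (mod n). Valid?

yes

s^2 ≡ 305^2 = 93025 ≡ 478
s^4 ≡ 478^2 = 228484 ≡ 789
5 = 4 + 1, so s^5 ≡ 789·305 ≡ 1198 (mod 1469)
1198 = H, so the signature checks out.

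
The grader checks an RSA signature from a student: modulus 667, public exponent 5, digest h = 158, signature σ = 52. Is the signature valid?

invalid

σ^5 mod 667 = 25
The recovered value 25 does not match the digest 158.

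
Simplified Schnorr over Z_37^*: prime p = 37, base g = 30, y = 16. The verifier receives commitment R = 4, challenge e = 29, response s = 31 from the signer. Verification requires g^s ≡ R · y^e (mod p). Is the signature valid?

g^s mod p:
Squares mod 37: 30^1≡30, 30^2≡12, 30^4≡33, 30^8≡16, 30^16≡34
31 = 16 + 8 + 4 + 2 + 1, so 30^31 ≡ 34·16·33·12·30 ≡ 4 (mod 37)
R · y^e mod p:
Squares mod 37: 16^1≡16, 16^2≡34, 16^4≡9, 16^8≡7, 16^16≡12
29 = 16 + 8 + 4 + 1, so 16^29 ≡ 12·7·9·16 ≡ 34 (mod 37)
4·34 = 136 ≡ 25 (mod 37)
4 ≠ 25; the check fails.

invalid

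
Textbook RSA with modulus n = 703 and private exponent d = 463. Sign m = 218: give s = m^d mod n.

367

m^2 ≡ 218^2 = 47524 ≡ 423
m^4 ≡ 423^2 = 178929 ≡ 367
m^8 ≡ 367^2 = 134689 ≡ 416
m^16 ≡ 416^2 = 173056 ≡ 118
m^32 ≡ 118^2 = 13924 ≡ 567
m^64 ≡ 567^2 = 321489 ≡ 218
m^128 ≡ 218^2 = 47524 ≡ 423
m^256 ≡ 423^2 = 178929 ≡ 367
463 = 256 + 128 + 64 + 8 + 4 + 2 + 1, so m^463 ≡ 367·423·218·416·367·423·218 ≡ 367 (mod 703)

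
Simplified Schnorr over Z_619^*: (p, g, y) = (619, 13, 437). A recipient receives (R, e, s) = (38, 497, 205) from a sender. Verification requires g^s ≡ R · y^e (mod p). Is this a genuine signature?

forged

g^s mod p:
13^2 = 169
13^4 ≡ 169^2 = 28561 ≡ 87
13^8 ≡ 87^2 = 7569 ≡ 141
13^16 ≡ 141^2 = 19881 ≡ 73
13^32 ≡ 73^2 = 5329 ≡ 377
13^64 ≡ 377^2 = 142129 ≡ 378
13^128 ≡ 378^2 = 142884 ≡ 514
205 = 128 + 64 + 8 + 4 + 1, so 13^205 ≡ 514·378·141·87·13 ≡ 381 (mod 619)
R · y^e mod p:
437^2 = 190969 ≡ 317
437^4 ≡ 317^2 = 100489 ≡ 211
437^8 ≡ 211^2 = 44521 ≡ 572
437^16 ≡ 572^2 = 327184 ≡ 352
437^32 ≡ 352^2 = 123904 ≡ 104
437^64 ≡ 104^2 = 10816 ≡ 293
437^128 ≡ 293^2 = 85849 ≡ 427
437^256 ≡ 427^2 = 182329 ≡ 343
497 = 256 + 128 + 64 + 32 + 16 + 1, so 437^497 ≡ 343·427·293·104·352·437 ≡ 117 (mod 619)
38·117 = 4446 ≡ 113 (mod 619)
381 ≠ 113; the check fails.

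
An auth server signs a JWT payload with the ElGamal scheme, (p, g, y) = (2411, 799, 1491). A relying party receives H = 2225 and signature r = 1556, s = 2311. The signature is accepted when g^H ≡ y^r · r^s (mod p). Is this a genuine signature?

Left side g^H mod p:
Squares mod 2411: 799^1≡799, 799^2≡1897, 799^4≡1397, 799^8≡1110, 799^16≡79, 799^32≡1419, 799^64≡376, 799^128≡1538, 799^256≡253, 799^512≡1323, 799^1024≡2354, 799^2048≡838
2225 = 2048 + 128 + 32 + 16 + 1, so 799^2225 ≡ 838·1538·1419·79·799 ≡ 2033 (mod 2411)
Right side y^r · r^s mod p:
Squares mod 2411: 1491^1≡1491, 1491^2≡139, 1491^4≡33, 1491^8≡1089, 1491^16≡2120, 1491^32≡296, 1491^64≡820, 1491^128≡2142, 1491^256≡31, 1491^512≡961, 1491^1024≡108
1556 = 1024 + 512 + 16 + 4, so 1491^1556 ≡ 108·961·2120·33 ≡ 2304 (mod 2411)
Squares mod 2411: 1556^1≡1556, 1556^2≡492, 1556^4≡964, 1556^8≡1061, 1556^16≡2195, 1556^32≡847, 1556^64≡1342, 1556^128≡2358, 1556^256≡398, 1556^512≡1689, 1556^1024≡508, 1556^2048≡87
2311 = 2048 + 256 + 4 + 2 + 1, so 1556^2311 ≡ 87·398·964·492·1556 ≡ 2392 (mod 2411)
2304·2392 = 5511168 ≡ 2033 (mod 2411)
2033 ≡ 2033 (mod 2411), so the signature is genuine.

genuine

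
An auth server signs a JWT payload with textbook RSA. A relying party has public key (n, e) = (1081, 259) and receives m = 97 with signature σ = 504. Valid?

yes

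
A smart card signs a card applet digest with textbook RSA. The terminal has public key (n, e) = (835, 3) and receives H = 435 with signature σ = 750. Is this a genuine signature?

genuine

σ^2 ≡ 750^2 = 562500 ≡ 545
3 = 2 + 1, so σ^3 ≡ 545·750 ≡ 435 (mod 835)
σ^3 mod 835 = 435 matches H.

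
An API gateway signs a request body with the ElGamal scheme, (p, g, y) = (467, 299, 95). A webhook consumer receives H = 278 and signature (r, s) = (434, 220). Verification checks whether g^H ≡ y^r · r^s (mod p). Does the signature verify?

Left side g^H mod p:
Squares mod 467: 299^1≡299, 299^2≡204, 299^4≡53, 299^8≡7, 299^16≡49, 299^32≡66, 299^64≡153, 299^128≡59, 299^256≡212
278 = 256 + 16 + 4 + 2, so 299^278 ≡ 212·49·53·204 ≡ 155 (mod 467)
Right side y^r · r^s mod p:
Squares mod 467: 95^1≡95, 95^2≡152, 95^4≡221, 95^8≡273, 95^16≡276, 95^32≡55, 95^64≡223, 95^128≡227, 95^256≡159
434 = 256 + 128 + 32 + 16 + 2, so 95^434 ≡ 159·227·55·276·152 ≡ 17 (mod 467)
Squares mod 467: 434^1≡434, 434^2≡155, 434^4≡208, 434^8≡300, 434^16≡336, 434^32≡349, 434^64≡381, 434^128≡391
220 = 128 + 64 + 16 + 8 + 4, so 434^220 ≡ 391·381·336·300·208 ≡ 64 (mod 467)
17·64 = 1088 ≡ 154 (mod 467)
155 ≠ 154, so verification fails.

does not verify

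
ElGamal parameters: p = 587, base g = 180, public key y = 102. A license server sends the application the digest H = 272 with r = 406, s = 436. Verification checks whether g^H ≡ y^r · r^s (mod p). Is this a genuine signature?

Left side g^H mod p:
Squares mod 587: 180^1≡180, 180^2≡115, 180^4≡311, 180^8≡453, 180^16≡346, 180^32≡555, 180^64≡437, 180^128≡194, 180^256≡68
272 = 256 + 16, so 180^272 ≡ 68·346 ≡ 48 (mod 587)
Right side y^r · r^s mod p:
Squares mod 587: 102^1≡102, 102^2≡425, 102^4≡416, 102^8≡478, 102^16≡141, 102^32≡510, 102^64≡59, 102^128≡546, 102^256≡507
406 = 256 + 128 + 16 + 4 + 2, so 102^406 ≡ 507·546·141·416·425 ≡ 217 (mod 587)
Squares mod 587: 406^1≡406, 406^2≡476, 406^4≡581, 406^8≡36, 406^16≡122, 406^32≡209, 406^64≡243, 406^128≡349, 406^256≡292
436 = 256 + 128 + 32 + 16 + 4, so 406^436 ≡ 292·349·209·122·581 ≡ 112 (mod 587)
217·112 = 24304 ≡ 237 (mod 587)
48 ≠ 237, so verification fails.

forged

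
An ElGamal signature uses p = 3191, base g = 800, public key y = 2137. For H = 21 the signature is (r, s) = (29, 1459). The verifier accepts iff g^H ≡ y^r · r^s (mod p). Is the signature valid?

valid

Left side g^H mod p:
800^2 = 640000 ≡ 1800
800^4 ≡ 1800^2 = 3240000 ≡ 1135
800^8 ≡ 1135^2 = 1288225 ≡ 2252
800^16 ≡ 2252^2 = 5071504 ≡ 1005
21 = 16 + 4 + 1, so 800^21 ≡ 1005·1135·800 ≡ 157 (mod 3191)
Right side y^r · r^s mod p:
2137^2 = 4566769 ≡ 448
2137^4 ≡ 448^2 = 200704 ≡ 2862
2137^8 ≡ 2862^2 = 8191044 ≡ 2938
2137^16 ≡ 2938^2 = 8631844 ≡ 189
29 = 16 + 8 + 4 + 1, so 2137^29 ≡ 189·2938·2862·2137 ≡ 512 (mod 3191)
29^2 = 841
29^4 ≡ 841^2 = 707281 ≡ 2070
29^8 ≡ 2070^2 = 4284900 ≡ 2578
29^16 ≡ 2578^2 = 6646084 ≡ 2422
29^32 ≡ 2422^2 = 5866084 ≡ 1026
29^64 ≡ 1026^2 = 1052676 ≡ 2837
29^128 ≡ 2837^2 = 8048569 ≡ 867
29^256 ≡ 867^2 = 751689 ≡ 1804
29^512 ≡ 1804^2 = 3254416 ≡ 2787
29^1024 ≡ 2787^2 = 7767369 ≡ 475
1459 = 1024 + 256 + 128 + 32 + 16 + 2 + 1, so 29^1459 ≡ 475·1804·867·1026·2422·841·29 ≡ 2325 (mod 3191)
512·2325 = 1190400 ≡ 157 (mod 3191)
157 ≡ 157 (mod 3191), so the signature is genuine.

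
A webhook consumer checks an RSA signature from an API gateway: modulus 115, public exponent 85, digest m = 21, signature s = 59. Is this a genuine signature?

forged

s^2 ≡ 59^2 = 3481 ≡ 31
s^4 ≡ 31^2 = 961 ≡ 41
s^8 ≡ 41^2 = 1681 ≡ 71
s^16 ≡ 71^2 = 5041 ≡ 96
s^32 ≡ 96^2 = 9216 ≡ 16
s^64 ≡ 16^2 = 256 ≡ 26
85 = 64 + 16 + 4 + 1, so s^85 ≡ 26·96·41·59 ≡ 94 (mod 115)
94 ≠ 21, so verification fails.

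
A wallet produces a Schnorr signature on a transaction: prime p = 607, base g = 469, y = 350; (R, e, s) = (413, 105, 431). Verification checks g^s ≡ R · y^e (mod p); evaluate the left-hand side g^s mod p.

469^2 = 219961 ≡ 227
469^4 ≡ 227^2 = 51529 ≡ 541
469^8 ≡ 541^2 = 292681 ≡ 107
469^16 ≡ 107^2 = 11449 ≡ 523
469^32 ≡ 523^2 = 273529 ≡ 379
469^64 ≡ 379^2 = 143641 ≡ 389
469^128 ≡ 389^2 = 151321 ≡ 178
469^256 ≡ 178^2 = 31684 ≡ 120
431 = 256 + 128 + 32 + 8 + 4 + 2 + 1, so 469^431 ≡ 120·178·379·107·541·227·469 ≡ 429 (mod 607)

429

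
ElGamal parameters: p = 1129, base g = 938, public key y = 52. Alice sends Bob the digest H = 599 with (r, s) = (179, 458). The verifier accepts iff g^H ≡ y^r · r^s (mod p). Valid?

Left side g^H mod p:
938^2 = 879844 ≡ 353
938^4 ≡ 353^2 = 124609 ≡ 419
938^8 ≡ 419^2 = 175561 ≡ 566
938^16 ≡ 566^2 = 320356 ≡ 849
938^32 ≡ 849^2 = 720801 ≡ 499
938^64 ≡ 499^2 = 249001 ≡ 621
938^128 ≡ 621^2 = 385641 ≡ 652
938^256 ≡ 652^2 = 425104 ≡ 600
938^512 ≡ 600^2 = 360000 ≡ 978
599 = 512 + 64 + 16 + 4 + 2 + 1, so 938^599 ≡ 978·621·849·419·353·938 ≡ 1006 (mod 1129)
Right side y^r · r^s mod p:
52^2 = 2704 ≡ 446
52^4 ≡ 446^2 = 198916 ≡ 212
52^8 ≡ 212^2 = 44944 ≡ 913
52^16 ≡ 913^2 = 833569 ≡ 367
52^32 ≡ 367^2 = 134689 ≡ 338
52^64 ≡ 338^2 = 114244 ≡ 215
52^128 ≡ 215^2 = 46225 ≡ 1065
179 = 128 + 32 + 16 + 2 + 1, so 52^179 ≡ 1065·338·367·446·52 ≡ 837 (mod 1129)
179^2 = 32041 ≡ 429
179^4 ≡ 429^2 = 184041 ≡ 14
179^8 ≡ 14^2 = 196
179^16 ≡ 196^2 = 38416 ≡ 30
179^32 ≡ 30^2 = 900
179^64 ≡ 900^2 = 810000 ≡ 507
179^128 ≡ 507^2 = 257049 ≡ 766
179^256 ≡ 766^2 = 586756 ≡ 805
458 = 256 + 128 + 64 + 8 + 2, so 179^458 ≡ 805·766·507·196·429 ≡ 599 (mod 1129)
837·599 = 501363 ≡ 87 (mod 1129)
1006 ≠ 87, so verification fails.

no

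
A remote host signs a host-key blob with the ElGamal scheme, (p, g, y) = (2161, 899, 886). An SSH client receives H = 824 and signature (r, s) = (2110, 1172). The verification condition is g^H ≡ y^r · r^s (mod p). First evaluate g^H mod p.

899^2 = 808201 ≡ 2148
899^4 ≡ 2148^2 = 4613904 ≡ 169
899^8 ≡ 169^2 = 28561 ≡ 468
899^16 ≡ 468^2 = 219024 ≡ 763
899^32 ≡ 763^2 = 582169 ≡ 860
899^64 ≡ 860^2 = 739600 ≡ 538
899^128 ≡ 538^2 = 289444 ≡ 2031
899^256 ≡ 2031^2 = 4124961 ≡ 1773
899^512 ≡ 1773^2 = 3143529 ≡ 1435
824 = 512 + 256 + 32 + 16 + 8, so 899^824 ≡ 1435·1773·860·763·468 ≡ 1721 (mod 2161)

1721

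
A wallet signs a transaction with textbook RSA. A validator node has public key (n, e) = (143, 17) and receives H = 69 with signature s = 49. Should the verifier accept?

Squares mod 143: s^1≡49, s^2≡113, s^4≡42, s^8≡48, s^16≡16
17 = 16 + 1, so s^17 ≡ 16·49 ≡ 69 (mod 143)
s^17 mod 143 = 69 matches H.

accept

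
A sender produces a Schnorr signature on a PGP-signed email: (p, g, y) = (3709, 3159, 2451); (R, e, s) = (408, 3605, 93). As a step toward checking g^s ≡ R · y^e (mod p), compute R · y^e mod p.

2593

Squares mod 3709: 2451^1≡2451, 2451^2≡2530, 2451^4≡2875, 2451^8≡1973, 2451^16≡1988, 2451^32≡2059, 2451^64≡94, 2451^128≡1418, 2451^256≡446, 2451^512≡2339, 2451^1024≡146, 2451^2048≡2771
3605 = 2048 + 1024 + 512 + 16 + 4 + 1, so 2451^3605 ≡ 2771·146·2339·1988·2875·2451 ≡ 3379 (mod 3709)
R · y^e ≡ 408·3379 = 1378632 ≡ 2593 (mod 3709)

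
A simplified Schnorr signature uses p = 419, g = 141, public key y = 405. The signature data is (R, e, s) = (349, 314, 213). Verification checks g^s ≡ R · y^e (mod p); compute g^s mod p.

148

Squares mod 419: 141^1≡141, 141^2≡188, 141^4≡148, 141^8≡116, 141^16≡48, 141^32≡209, 141^64≡105, 141^128≡131
213 = 128 + 64 + 16 + 4 + 1, so 141^213 ≡ 131·105·48·148·141 ≡ 148 (mod 419)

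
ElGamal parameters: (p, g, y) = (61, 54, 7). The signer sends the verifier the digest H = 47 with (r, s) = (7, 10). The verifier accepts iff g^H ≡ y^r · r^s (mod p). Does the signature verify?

verifies

Left side g^H mod p:
Squares mod 61: 54^1≡54, 54^2≡49, 54^4≡22, 54^8≡57, 54^16≡16, 54^32≡12
47 = 32 + 8 + 4 + 2 + 1, so 54^47 ≡ 12·57·22·49·54 ≡ 51 (mod 61)
Right side y^r · r^s mod p:
Squares mod 61: 7^1≡7, 7^2≡49, 7^4≡22
7 = 4 + 2 + 1, so 7^7 ≡ 22·49·7 ≡ 43 (mod 61)
Squares mod 61: 7^1≡7, 7^2≡49, 7^4≡22, 7^8≡57
10 = 8 + 2, so 7^10 ≡ 57·49 ≡ 48 (mod 61)
43·48 = 2064 ≡ 51 (mod 61)
51 ≡ 51 (mod 61), so the signature is genuine.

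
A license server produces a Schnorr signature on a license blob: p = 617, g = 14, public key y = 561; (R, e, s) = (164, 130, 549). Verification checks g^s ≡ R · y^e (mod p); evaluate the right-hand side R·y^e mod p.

9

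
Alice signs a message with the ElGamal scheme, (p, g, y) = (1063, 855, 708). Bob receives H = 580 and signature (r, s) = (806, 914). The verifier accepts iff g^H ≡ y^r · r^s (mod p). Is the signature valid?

valid

Left side g^H mod p:
855^2 = 731025 ≡ 744
855^4 ≡ 744^2 = 553536 ≡ 776
855^8 ≡ 776^2 = 602176 ≡ 518
855^16 ≡ 518^2 = 268324 ≡ 448
855^32 ≡ 448^2 = 200704 ≡ 860
855^64 ≡ 860^2 = 739600 ≡ 815
855^128 ≡ 815^2 = 664225 ≡ 913
855^256 ≡ 913^2 = 833569 ≡ 177
855^512 ≡ 177^2 = 31329 ≡ 502
580 = 512 + 64 + 4, so 855^580 ≡ 502·815·776 ≡ 796 (mod 1063)
Right side y^r · r^s mod p:
708^2 = 501264 ≡ 591
708^4 ≡ 591^2 = 349281 ≡ 617
708^8 ≡ 617^2 = 380689 ≡ 135
708^16 ≡ 135^2 = 18225 ≡ 154
708^32 ≡ 154^2 = 23716 ≡ 330
708^64 ≡ 330^2 = 108900 ≡ 474
708^128 ≡ 474^2 = 224676 ≡ 383
708^256 ≡ 383^2 = 146689 ≡ 1058
708^512 ≡ 1058^2 = 1119364 ≡ 25
806 = 512 + 256 + 32 + 4 + 2, so 708^806 ≡ 25·1058·330·617·591 ≡ 425 (mod 1063)
806^2 = 649636 ≡ 143
806^4 ≡ 143^2 = 20449 ≡ 252
806^8 ≡ 252^2 = 63504 ≡ 787
806^16 ≡ 787^2 = 619369 ≡ 703
806^32 ≡ 703^2 = 494209 ≡ 977
806^64 ≡ 977^2 = 954529 ≡ 1018
806^128 ≡ 1018^2 = 1036324 ≡ 962
806^256 ≡ 962^2 = 925444 ≡ 634
806^512 ≡ 634^2 = 401956 ≡ 142
914 = 512 + 256 + 128 + 16 + 2, so 806^914 ≡ 142·634·962·703·143 ≡ 272 (mod 1063)
425·272 = 115600 ≡ 796 (mod 1063)
796 ≡ 796 (mod 1063), so the signature is genuine.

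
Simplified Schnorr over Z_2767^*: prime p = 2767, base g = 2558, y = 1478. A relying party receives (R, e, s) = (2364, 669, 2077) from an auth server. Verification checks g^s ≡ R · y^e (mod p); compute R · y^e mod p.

1478^2 = 2184484 ≡ 1321
1478^4 ≡ 1321^2 = 1745041 ≡ 1831
1478^8 ≡ 1831^2 = 3352561 ≡ 1724
1478^16 ≡ 1724^2 = 2972176 ≡ 418
1478^32 ≡ 418^2 = 174724 ≡ 403
1478^64 ≡ 403^2 = 162409 ≡ 1923
1478^128 ≡ 1923^2 = 3697929 ≡ 1217
1478^256 ≡ 1217^2 = 1481089 ≡ 744
1478^512 ≡ 744^2 = 553536 ≡ 136
669 = 512 + 128 + 16 + 8 + 4 + 1, so 1478^669 ≡ 136·1217·418·1724·1831·1478 ≡ 1992 (mod 2767)
R · y^e ≡ 2364·1992 = 4709088 ≡ 2421 (mod 2767)

2421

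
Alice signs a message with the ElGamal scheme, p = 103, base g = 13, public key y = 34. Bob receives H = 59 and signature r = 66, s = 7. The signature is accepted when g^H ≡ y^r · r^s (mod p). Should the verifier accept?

Left side g^H mod p:
13^2 = 169 ≡ 66
13^4 ≡ 66^2 = 4356 ≡ 30
13^8 ≡ 30^2 = 900 ≡ 76
13^16 ≡ 76^2 = 5776 ≡ 8
13^32 ≡ 8^2 = 64
59 = 32 + 16 + 8 + 2 + 1, so 13^59 ≡ 64·8·76·66·13 ≡ 76 (mod 103)
Right side y^r · r^s mod p:
34^2 = 1156 ≡ 23
34^4 ≡ 23^2 = 529 ≡ 14
34^8 ≡ 14^2 = 196 ≡ 93
34^16 ≡ 93^2 = 8649 ≡ 100
34^32 ≡ 100^2 = 10000 ≡ 9
34^64 ≡ 9^2 = 81
66 = 64 + 2, so 34^66 ≡ 81·23 ≡ 9 (mod 103)
66^2 = 4356 ≡ 30
66^4 ≡ 30^2 = 900 ≡ 76
7 = 4 + 2 + 1, so 66^7 ≡ 76·30·66 ≡ 100 (mod 103)
9·100 = 900 ≡ 76 (mod 103)
76 ≡ 76 (mod 103), so the signature is genuine.

accept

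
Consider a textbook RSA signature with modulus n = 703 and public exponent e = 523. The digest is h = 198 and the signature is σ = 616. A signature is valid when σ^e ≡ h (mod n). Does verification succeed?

σ^2 ≡ 616^2 = 379456 ≡ 539
σ^4 ≡ 539^2 = 290521 ≡ 182
σ^8 ≡ 182^2 = 33124 ≡ 83
σ^16 ≡ 83^2 = 6889 ≡ 562
σ^32 ≡ 562^2 = 315844 ≡ 197
σ^64 ≡ 197^2 = 38809 ≡ 144
σ^128 ≡ 144^2 = 20736 ≡ 349
σ^256 ≡ 349^2 = 121801 ≡ 182
σ^512 ≡ 182^2 = 33124 ≡ 83
523 = 512 + 8 + 2 + 1, so σ^523 ≡ 83·83·539·616 ≡ 198 (mod 703)
Since 198 equals the digest 198, verification succeeds.

passes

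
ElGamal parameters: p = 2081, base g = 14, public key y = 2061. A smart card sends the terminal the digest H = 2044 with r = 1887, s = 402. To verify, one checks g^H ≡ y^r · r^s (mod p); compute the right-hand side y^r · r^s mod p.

1864

2061^2 = 4247721 ≡ 400
2061^4 ≡ 400^2 = 160000 ≡ 1844
2061^8 ≡ 1844^2 = 3400336 ≡ 2063
2061^16 ≡ 2063^2 = 4255969 ≡ 324
2061^32 ≡ 324^2 = 104976 ≡ 926
2061^64 ≡ 926^2 = 857476 ≡ 104
2061^128 ≡ 104^2 = 10816 ≡ 411
2061^256 ≡ 411^2 = 168921 ≡ 360
2061^512 ≡ 360^2 = 129600 ≡ 578
2061^1024 ≡ 578^2 = 334084 ≡ 1124
1887 = 1024 + 512 + 256 + 64 + 16 + 8 + 4 + 2 + 1, so 2061^1887 ≡ 1124·578·360·104·324·2063·1844·400·2061 ≡ 400 (mod 2081)
1887^2 = 3560769 ≡ 178
1887^4 ≡ 178^2 = 31684 ≡ 469
1887^8 ≡ 469^2 = 219961 ≡ 1456
1887^16 ≡ 1456^2 = 2119936 ≡ 1478
1887^32 ≡ 1478^2 = 2184484 ≡ 1515
1887^64 ≡ 1515^2 = 2295225 ≡ 1963
1887^128 ≡ 1963^2 = 3853369 ≡ 1438
1887^256 ≡ 1438^2 = 2067844 ≡ 1411
402 = 256 + 128 + 16 + 2, so 1887^402 ≡ 1411·1438·1478·178 ≡ 296 (mod 2081)
y^r · r^s ≡ 400·296 = 118400 ≡ 1864 (mod 2081)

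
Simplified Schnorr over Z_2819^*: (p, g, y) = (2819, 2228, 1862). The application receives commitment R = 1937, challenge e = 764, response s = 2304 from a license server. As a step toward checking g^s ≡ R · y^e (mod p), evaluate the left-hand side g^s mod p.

2228^2 = 4963984 ≡ 2544
2228^4 ≡ 2544^2 = 6471936 ≡ 2331
2228^8 ≡ 2331^2 = 5433561 ≡ 1348
2228^16 ≡ 1348^2 = 1817104 ≡ 1668
2228^32 ≡ 1668^2 = 2782224 ≡ 2690
2228^64 ≡ 2690^2 = 7236100 ≡ 2546
2228^128 ≡ 2546^2 = 6482116 ≡ 1235
2228^256 ≡ 1235^2 = 1525225 ≡ 146
2228^512 ≡ 146^2 = 21316 ≡ 1583
2228^1024 ≡ 1583^2 = 2505889 ≡ 2617
2228^2048 ≡ 2617^2 = 6848689 ≡ 1338
2304 = 2048 + 256, so 2228^2304 ≡ 1338·146 ≡ 837 (mod 2819)

837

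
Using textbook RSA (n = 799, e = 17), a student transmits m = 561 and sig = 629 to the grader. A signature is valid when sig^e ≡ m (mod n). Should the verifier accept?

reject

sig^2 ≡ 629^2 = 395641 ≡ 136
sig^4 ≡ 136^2 = 18496 ≡ 119
sig^8 ≡ 119^2 = 14161 ≡ 578
sig^16 ≡ 578^2 = 334084 ≡ 102
17 = 16 + 1, so sig^17 ≡ 102·629 ≡ 238 (mod 799)
The recovered value 238 does not match the digest 561.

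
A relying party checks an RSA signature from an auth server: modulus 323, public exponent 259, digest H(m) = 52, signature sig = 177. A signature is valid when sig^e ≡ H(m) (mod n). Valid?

no

sig^2 ≡ 177^2 = 31329 ≡ 321
sig^4 ≡ 321^2 = 103041 ≡ 4
sig^8 ≡ 4^2 = 16
sig^16 ≡ 16^2 = 256
sig^32 ≡ 256^2 = 65536 ≡ 290
sig^64 ≡ 290^2 = 84100 ≡ 120
sig^128 ≡ 120^2 = 14400 ≡ 188
sig^256 ≡ 188^2 = 35344 ≡ 137
259 = 256 + 2 + 1, so sig^259 ≡ 137·321·177 ≡ 275 (mod 323)
275 ≠ 52, so verification fails.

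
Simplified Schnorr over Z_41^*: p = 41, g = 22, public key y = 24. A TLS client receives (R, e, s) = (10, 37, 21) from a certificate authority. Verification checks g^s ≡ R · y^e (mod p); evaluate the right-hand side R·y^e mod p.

24^2 = 576 ≡ 2
24^4 ≡ 2^2 = 4
24^8 ≡ 4^2 = 16
24^16 ≡ 16^2 = 256 ≡ 10
24^32 ≡ 10^2 = 100 ≡ 18
37 = 32 + 4 + 1, so 24^37 ≡ 18·4·24 ≡ 6 (mod 41)
R · y^e ≡ 10·6 = 60 ≡ 19 (mod 41)

19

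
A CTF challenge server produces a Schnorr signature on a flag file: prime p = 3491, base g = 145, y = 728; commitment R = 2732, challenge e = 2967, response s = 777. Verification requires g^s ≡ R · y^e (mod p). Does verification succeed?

g^s mod p:
145^2 = 21025 ≡ 79
145^4 ≡ 79^2 = 6241 ≡ 2750
145^8 ≡ 2750^2 = 7562500 ≡ 994
145^16 ≡ 994^2 = 988036 ≡ 83
145^32 ≡ 83^2 = 6889 ≡ 3398
145^64 ≡ 3398^2 = 11546404 ≡ 1667
145^128 ≡ 1667^2 = 2778889 ≡ 53
145^256 ≡ 53^2 = 2809
145^512 ≡ 2809^2 = 7890481 ≡ 821
777 = 512 + 256 + 8 + 1, so 145^777 ≡ 821·2809·994·145 ≡ 852 (mod 3491)
R · y^e mod p:
728^2 = 529984 ≡ 2843
728^4 ≡ 2843^2 = 8082649 ≡ 984
728^8 ≡ 984^2 = 968256 ≡ 1249
728^16 ≡ 1249^2 = 1560001 ≡ 3015
728^32 ≡ 3015^2 = 9090225 ≡ 3152
728^64 ≡ 3152^2 = 9935104 ≡ 3209
728^128 ≡ 3209^2 = 10297681 ≡ 2722
728^256 ≡ 2722^2 = 7409284 ≡ 1382
728^512 ≡ 1382^2 = 1909924 ≡ 347
728^1024 ≡ 347^2 = 120409 ≡ 1715
728^2048 ≡ 1715^2 = 2941225 ≡ 1803
2967 = 2048 + 512 + 256 + 128 + 16 + 4 + 2 + 1, so 728^2967 ≡ 1803·347·1382·2722·3015·984·2843·728 ≡ 1010 (mod 3491)
2732·1010 = 2759320 ≡ 1430 (mod 3491)
852 ≠ 1430; the check fails.

fails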